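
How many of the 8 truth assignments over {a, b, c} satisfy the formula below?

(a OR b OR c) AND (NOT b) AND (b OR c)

2

There are 2^3 = 8 truth assignments over (a, b, c).
Check each against the 3 clauses (columns in the order a, b, c):
  F F F  ✗ fails (a OR b OR c)
  F F T  ✓ satisfies all
  F T F  ✗ fails (NOT b)
  F T T  ✗ fails (NOT b)
  T F F  ✗ fails (b OR c)
  T F T  ✓ satisfies all
  T T F  ✗ fails (NOT b)
  T T T  ✗ fails (NOT b)
2 of the 8 rows are models.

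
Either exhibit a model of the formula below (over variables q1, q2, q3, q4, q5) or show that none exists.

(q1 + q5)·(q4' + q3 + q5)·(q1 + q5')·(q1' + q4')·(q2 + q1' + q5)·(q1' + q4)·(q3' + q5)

Case q1 = 1:
Unit clause (q4') forces q4 = 0.
But (q4) is also a unit clause — contradiction.
Undo q1 and try q1 = 0.
Unit clause (q5) forces q5 = 1.
But (q5') is also a unit clause — contradiction.
Either choice for q1 ends in contradiction.

UNSATISFIABLE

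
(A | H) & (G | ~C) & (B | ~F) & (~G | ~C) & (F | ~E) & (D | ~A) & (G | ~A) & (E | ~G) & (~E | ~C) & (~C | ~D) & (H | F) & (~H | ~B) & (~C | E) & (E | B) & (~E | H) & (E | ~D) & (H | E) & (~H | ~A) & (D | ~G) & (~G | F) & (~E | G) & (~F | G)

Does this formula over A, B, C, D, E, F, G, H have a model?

Branch on A: set A = 1.
The clause (D) is unit, so D = 1.
The clause (G) is unit, so G = 1.
The clause (~C) is unit, so C = 0.
The clause (E) is unit, so E = 1.
The clause (F) is unit, so F = 1.
The clause (B) is unit, so B = 1.
The clause (~H) is unit, so H = 0.
But (H) is also a unit clause — contradiction.
So A must be the other value — set A = 0.
The clause (H) is unit, so H = 1.
The clause (~B) is unit, so B = 0.
The clause (~F) is unit, so F = 0.
The clause (~E) is unit, so E = 0.
But (E) is also a unit clause — contradiction.
Both values of A lead to a conflict.
No assignment satisfies every clause.

No, unsatisfiable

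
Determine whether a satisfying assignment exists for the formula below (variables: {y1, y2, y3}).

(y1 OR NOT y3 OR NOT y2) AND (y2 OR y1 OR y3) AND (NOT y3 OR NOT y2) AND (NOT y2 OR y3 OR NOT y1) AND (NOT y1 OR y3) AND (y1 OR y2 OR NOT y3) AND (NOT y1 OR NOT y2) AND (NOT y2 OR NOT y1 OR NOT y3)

Case y3 = true:
Unit clause (NOT y2) forces y2 = false.
Unit clause (y1) forces y1 = true.
This assignment satisfies each clause.
A satisfying assignment: y1 ↦ true; y2 ↦ false; y3 ↦ true.

Yes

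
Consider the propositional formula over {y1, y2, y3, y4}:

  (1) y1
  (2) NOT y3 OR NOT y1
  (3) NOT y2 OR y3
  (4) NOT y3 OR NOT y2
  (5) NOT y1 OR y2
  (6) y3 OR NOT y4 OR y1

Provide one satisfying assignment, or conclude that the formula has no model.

UNSATISFIABLE

(y1) alone gives y1 = true.
(NOT y3) alone gives y3 = false.
(NOT y2) alone gives y2 = false.
Now (y2) is unsatisfied and unit — conflict.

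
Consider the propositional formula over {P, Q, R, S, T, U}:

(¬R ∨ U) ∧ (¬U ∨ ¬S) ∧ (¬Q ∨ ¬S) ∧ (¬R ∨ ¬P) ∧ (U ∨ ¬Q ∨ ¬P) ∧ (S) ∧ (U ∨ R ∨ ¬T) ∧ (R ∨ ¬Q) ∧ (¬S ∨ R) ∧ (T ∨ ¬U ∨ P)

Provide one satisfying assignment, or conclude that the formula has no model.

UNSATISFIABLE

(S) alone gives S = True.
(¬U) alone gives U = False.
(¬R) alone gives R = False.
But (R) is also a unit clause — contradiction.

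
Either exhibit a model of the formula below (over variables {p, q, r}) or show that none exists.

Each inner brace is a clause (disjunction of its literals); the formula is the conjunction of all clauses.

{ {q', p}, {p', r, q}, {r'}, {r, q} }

p=1,  q=1,  r=0

Unit clause (r') forces r = 0.
Unit clause (q) forces q = 1.
Unit clause (p) forces p = 1.
Every clause now holds.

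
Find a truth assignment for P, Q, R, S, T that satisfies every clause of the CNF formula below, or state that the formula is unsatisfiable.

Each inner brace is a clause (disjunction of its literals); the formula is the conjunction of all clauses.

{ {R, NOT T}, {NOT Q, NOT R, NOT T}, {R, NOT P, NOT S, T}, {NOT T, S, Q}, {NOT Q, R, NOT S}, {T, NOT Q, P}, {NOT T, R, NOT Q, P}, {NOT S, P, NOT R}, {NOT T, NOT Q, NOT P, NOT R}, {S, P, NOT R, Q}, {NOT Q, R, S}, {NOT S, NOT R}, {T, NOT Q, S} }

Case R = false:
From the singleton clause (NOT T), T = false.
Case P = false:
From the singleton clause (NOT Q), Q = false.
No clause remains; S is free.

P ↦ false, Q ↦ false, R ↦ false, S ↦ false, T ↦ false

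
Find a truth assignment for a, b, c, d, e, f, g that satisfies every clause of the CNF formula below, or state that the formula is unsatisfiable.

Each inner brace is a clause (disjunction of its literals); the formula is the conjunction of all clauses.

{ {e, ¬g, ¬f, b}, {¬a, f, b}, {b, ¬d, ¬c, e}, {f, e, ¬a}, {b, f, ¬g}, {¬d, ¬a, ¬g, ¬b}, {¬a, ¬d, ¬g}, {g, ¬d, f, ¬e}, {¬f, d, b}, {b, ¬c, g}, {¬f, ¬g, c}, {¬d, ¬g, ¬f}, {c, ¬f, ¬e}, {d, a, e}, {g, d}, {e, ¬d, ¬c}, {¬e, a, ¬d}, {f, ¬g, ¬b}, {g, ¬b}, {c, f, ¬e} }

a: False,  b: True,  c: True,  d: False,  e: True,  f: True,  g: True

Suppose g = True.
Suppose b = True.
The clause (f) is unit, so f = True.
The clause (c) is unit, so c = True.
The clause (¬d) is unit, so d = False.
Suppose a = False.
The clause (e) is unit, so e = True.
This assignment satisfies each clause.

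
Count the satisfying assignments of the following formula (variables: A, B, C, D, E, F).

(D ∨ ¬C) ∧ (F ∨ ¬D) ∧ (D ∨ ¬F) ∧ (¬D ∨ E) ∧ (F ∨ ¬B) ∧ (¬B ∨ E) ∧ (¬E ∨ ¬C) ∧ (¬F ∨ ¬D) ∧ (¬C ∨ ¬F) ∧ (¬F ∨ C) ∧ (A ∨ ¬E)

There are 2^6 = 64 truth assignments over (A, B, C, D, E, F).
Split on D. With D = True, the clauses containing D are satisfied and ¬D drops from the rest; 0 of the 2^5 = 32 assignments to the other variables satisfy what remains.
With D = False, by the same count on the reduced clause set, 3 assignments work.
(One model: A=F, B=F, C=F, D=F, E=F, F=F.)
Total: 0 + 3 = 3.

3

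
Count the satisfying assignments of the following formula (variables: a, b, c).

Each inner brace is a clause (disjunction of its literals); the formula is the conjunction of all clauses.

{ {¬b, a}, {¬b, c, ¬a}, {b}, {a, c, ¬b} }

There are 2^3 = 8 truth assignments over (a, b, c).
Check each against the 4 clauses (columns in the order a, b, c):
  F F F  ✗ fails (b)
  F F T  ✗ fails (b)
  F T F  ✗ fails (¬b ∨ a)
  F T T  ✗ fails (¬b ∨ a)
  T F F  ✗ fails (b)
  T F T  ✗ fails (b)
  T T F  ✗ fails (¬b ∨ c ∨ ¬a)
  T T T  ✓ satisfies all
1 of the 8 rows is a model.

1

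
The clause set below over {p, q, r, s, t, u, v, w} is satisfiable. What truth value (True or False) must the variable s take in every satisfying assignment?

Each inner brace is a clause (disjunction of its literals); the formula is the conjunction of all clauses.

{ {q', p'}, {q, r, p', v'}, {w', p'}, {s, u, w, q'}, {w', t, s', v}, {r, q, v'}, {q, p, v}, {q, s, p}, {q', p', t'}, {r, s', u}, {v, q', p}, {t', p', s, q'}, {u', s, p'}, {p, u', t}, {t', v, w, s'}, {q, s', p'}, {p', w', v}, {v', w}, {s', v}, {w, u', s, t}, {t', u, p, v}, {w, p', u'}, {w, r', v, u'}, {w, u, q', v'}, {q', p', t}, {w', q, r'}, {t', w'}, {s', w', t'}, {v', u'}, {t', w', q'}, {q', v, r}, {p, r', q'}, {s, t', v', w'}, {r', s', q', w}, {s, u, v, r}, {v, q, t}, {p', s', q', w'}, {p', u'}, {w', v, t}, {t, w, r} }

Suppose s = 1.
(v) alone gives v = 1.
(w) alone gives w = 1.
(p') alone gives p = 0.
(t') alone gives t = 0.
(u') alone gives u = 0.
(r) alone gives r = 1.
(q) alone gives q = 1.
But (q') is also a unit clause — contradiction.
So every satisfying assignment has s = False.

False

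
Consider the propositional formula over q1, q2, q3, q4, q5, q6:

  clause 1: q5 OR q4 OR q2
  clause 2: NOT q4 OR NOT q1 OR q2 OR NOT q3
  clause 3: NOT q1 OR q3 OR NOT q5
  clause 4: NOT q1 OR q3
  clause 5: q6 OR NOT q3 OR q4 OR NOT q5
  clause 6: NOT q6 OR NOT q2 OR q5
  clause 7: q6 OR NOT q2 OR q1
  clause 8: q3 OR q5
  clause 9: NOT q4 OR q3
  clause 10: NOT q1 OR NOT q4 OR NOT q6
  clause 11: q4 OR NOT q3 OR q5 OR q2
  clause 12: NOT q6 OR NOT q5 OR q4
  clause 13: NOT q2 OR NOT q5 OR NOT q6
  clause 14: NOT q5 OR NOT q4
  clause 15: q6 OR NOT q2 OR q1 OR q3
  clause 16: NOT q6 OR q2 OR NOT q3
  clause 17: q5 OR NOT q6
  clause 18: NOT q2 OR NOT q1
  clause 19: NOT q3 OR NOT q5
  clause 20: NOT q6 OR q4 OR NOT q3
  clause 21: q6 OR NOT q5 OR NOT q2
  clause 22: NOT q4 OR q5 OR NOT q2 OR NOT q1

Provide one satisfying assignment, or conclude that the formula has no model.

Try q1 = false.
Try q6 = false.
(NOT q2) alone gives q2 = false.
Try q5 = true.
(NOT q4) alone gives q4 = false.
(NOT q3) alone gives q3 = false.
Every clause now holds.

q1=false,  q2=false,  q3=false,  q4=false,  q5=true,  q6=false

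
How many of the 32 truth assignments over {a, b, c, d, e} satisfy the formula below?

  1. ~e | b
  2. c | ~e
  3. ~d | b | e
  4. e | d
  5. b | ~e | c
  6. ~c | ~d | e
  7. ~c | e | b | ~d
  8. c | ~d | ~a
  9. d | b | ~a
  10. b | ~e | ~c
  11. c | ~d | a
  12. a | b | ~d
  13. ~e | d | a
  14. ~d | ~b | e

There are 2^5 = 32 truth assignments over (a, b, c, d, e).
Split on b. With b = 1, the clauses containing b are satisfied and ~b drops from the rest; 3 of the 2^4 = 16 assignments to the other variables satisfy what remains.
With b = 0, by the same count on the reduced clause set, 0 assignments work.
Total: 3 + 0 = 3.

3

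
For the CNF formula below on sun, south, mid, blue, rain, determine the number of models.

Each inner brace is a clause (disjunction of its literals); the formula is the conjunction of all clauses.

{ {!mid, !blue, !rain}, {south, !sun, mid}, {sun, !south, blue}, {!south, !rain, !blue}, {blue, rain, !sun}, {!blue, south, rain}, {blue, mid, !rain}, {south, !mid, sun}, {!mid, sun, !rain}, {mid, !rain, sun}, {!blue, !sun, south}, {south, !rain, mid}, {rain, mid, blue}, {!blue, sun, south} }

6

There are 2^5 = 32 truth assignments over (sun, south, mid, blue, rain).
Split on sun. With sun = true, the clauses containing sun are satisfied and !sun drops from the rest; 4 of the 2^4 = 16 assignments to the other variables satisfy what remains.
With sun = false, by the same count on the reduced clause set, 2 assignments work.
Total: 4 + 2 = 6.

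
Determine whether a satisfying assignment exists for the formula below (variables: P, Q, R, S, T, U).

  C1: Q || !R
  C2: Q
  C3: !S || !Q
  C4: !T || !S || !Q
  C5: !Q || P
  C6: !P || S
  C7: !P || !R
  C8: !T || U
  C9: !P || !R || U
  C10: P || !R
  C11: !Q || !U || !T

The clause (Q) is unit, so Q = true.
The clause (!S) is unit, so S = false.
The clause (P) is unit, so P = true.
That conflicts with the unit clause (!P).
No assignment satisfies every clause.

Unsatisfiable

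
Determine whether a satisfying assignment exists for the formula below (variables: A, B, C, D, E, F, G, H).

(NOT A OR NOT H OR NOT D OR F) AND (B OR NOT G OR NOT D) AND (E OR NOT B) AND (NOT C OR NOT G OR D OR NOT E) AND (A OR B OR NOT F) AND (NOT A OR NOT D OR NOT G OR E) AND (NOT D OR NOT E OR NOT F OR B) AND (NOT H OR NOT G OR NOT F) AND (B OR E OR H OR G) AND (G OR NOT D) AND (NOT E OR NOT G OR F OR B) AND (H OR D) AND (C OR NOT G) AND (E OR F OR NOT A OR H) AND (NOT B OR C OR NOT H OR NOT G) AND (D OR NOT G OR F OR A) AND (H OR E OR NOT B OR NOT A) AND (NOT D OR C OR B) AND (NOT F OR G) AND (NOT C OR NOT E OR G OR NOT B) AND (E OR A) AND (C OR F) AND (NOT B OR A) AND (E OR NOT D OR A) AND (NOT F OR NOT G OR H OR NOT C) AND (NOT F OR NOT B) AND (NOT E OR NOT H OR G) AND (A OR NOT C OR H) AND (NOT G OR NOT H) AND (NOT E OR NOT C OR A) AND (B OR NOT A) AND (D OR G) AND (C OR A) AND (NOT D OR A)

Yes

Try E = true.
Try G = true.
The clause (C) is unit, so C = true.
The clause (D) is unit, so D = true.
The clause (B) is unit, so B = true.
The clause (A) is unit, so A = true.
The clause (NOT F) is unit, so F = false.
The clause (NOT H) is unit, so H = false.
This assignment satisfies each clause.
A satisfying assignment: A ↦ true, B ↦ true, C ↦ true, D ↦ true, E ↦ true, F ↦ false, G ↦ true, H ↦ false.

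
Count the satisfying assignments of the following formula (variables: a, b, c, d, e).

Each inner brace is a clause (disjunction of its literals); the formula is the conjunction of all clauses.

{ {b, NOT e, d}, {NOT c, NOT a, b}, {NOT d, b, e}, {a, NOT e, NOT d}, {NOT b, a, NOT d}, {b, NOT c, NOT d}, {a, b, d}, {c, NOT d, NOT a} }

There are 2^5 = 32 truth assignments over (a, b, c, d, e).
Split on a. With a = true, the clauses containing a are satisfied and NOT a drops from the rest; 7 of the 2^4 = 16 assignments to the other variables satisfy what remains.
With a = false, by the same count on the reduced clause set, 4 assignments work.
Total: 7 + 4 = 11.

11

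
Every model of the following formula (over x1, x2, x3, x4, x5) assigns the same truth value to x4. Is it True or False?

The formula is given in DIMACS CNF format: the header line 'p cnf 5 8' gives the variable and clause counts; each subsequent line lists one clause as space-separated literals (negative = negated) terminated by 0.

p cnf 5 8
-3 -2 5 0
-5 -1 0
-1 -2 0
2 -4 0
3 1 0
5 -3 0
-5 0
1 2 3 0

Suppose x4 = True.
From the singleton clause (x2), x2 = True.
From the singleton clause (¬x1), x1 = False.
From the singleton clause (x3), x3 = True.
From the singleton clause (x5), x5 = True.
Now (¬x5) is unsatisfied and unit — conflict.
So every satisfying assignment has x4 = False.

False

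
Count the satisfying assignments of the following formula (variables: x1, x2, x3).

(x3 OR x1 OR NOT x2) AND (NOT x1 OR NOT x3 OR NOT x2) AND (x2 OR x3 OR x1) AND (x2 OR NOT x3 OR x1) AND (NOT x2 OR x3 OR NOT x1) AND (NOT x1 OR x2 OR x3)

There are 2^3 = 8 truth assignments over (x1, x2, x3).
Check each against the 6 clauses (columns in the order x1, x2, x3):
  F F F  ✗ fails (x2 OR x3 OR x1)
  F F T  ✗ fails (x2 OR NOT x3 OR x1)
  F T F  ✗ fails (x3 OR x1 OR NOT x2)
  F T T  ✓ satisfies all
  T F F  ✗ fails (NOT x1 OR x2 OR x3)
  T F T  ✓ satisfies all
  T T F  ✗ fails (NOT x2 OR x3 OR NOT x1)
  T T T  ✗ fails (NOT x1 OR NOT x3 OR NOT x2)
2 of the 8 rows are models.

2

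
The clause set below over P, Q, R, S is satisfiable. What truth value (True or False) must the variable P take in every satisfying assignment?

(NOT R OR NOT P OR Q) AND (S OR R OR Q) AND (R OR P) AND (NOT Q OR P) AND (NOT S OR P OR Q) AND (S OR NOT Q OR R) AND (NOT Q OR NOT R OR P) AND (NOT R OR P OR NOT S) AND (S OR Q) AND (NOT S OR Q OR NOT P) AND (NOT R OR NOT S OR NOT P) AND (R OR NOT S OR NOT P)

True

Suppose P = false.
From the singleton clause (R), R = true.
From the singleton clause (NOT Q), Q = false.
From the singleton clause (NOT S), S = false.
Now (S) is unsatisfied and unit — conflict.
So every satisfying assignment has P = True.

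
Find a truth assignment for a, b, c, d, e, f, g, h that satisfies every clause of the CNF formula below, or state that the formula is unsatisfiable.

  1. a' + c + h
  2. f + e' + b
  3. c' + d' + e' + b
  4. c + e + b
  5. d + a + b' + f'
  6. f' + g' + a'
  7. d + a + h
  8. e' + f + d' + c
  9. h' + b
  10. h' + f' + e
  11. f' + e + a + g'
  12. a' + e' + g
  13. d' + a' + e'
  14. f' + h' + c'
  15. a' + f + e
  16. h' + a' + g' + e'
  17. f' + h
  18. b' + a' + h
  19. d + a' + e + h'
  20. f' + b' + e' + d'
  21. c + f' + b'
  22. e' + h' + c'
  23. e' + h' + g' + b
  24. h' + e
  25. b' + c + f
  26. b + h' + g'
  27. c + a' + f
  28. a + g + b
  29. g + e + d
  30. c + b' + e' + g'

a=0; b=0; c=1; d=1; e=0; f=0; g=1; h=0

Suppose h = 0.
The clause (f') is unit, so f = 0.
Suppose a = 0.
The clause (d) is unit, so d = 1.
Suppose e = 0.
Suppose c = 1.
Suppose g = 1.
All clauses hold; b can take either value.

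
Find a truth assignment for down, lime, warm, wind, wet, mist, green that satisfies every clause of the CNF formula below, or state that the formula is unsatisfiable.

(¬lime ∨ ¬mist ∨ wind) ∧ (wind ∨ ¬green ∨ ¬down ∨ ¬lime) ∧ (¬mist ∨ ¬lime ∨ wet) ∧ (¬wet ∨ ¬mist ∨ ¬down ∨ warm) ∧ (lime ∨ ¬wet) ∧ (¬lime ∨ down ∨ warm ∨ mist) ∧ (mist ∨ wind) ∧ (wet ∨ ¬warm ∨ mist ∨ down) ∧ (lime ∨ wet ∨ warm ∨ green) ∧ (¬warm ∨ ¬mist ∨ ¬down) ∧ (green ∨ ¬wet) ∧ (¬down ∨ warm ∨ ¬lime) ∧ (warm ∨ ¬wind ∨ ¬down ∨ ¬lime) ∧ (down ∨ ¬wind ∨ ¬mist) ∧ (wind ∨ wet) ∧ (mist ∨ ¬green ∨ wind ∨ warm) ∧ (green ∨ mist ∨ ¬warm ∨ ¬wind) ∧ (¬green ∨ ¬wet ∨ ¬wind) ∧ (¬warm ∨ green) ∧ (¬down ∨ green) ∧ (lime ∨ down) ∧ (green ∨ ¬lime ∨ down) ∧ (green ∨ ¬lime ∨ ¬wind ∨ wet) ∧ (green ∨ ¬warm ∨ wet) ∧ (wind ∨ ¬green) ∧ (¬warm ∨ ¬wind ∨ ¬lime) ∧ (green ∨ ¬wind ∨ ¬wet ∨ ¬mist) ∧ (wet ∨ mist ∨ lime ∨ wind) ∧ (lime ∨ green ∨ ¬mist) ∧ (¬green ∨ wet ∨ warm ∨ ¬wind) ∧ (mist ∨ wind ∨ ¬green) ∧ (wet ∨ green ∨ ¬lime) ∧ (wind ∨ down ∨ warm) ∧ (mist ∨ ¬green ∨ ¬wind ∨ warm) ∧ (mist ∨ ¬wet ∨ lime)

Case lime = False:
Unit clause (¬wet) forces wet = False.
Unit clause (wind) forces wind = True.
Unit clause (down) forces down = True.
Unit clause (green) forces green = True.
Unit clause (warm) forces warm = True.
Unit clause (¬mist) forces mist = False.
Every clause now holds.

down: True; lime: False; warm: True; wind: True; wet: False; mist: False; green: True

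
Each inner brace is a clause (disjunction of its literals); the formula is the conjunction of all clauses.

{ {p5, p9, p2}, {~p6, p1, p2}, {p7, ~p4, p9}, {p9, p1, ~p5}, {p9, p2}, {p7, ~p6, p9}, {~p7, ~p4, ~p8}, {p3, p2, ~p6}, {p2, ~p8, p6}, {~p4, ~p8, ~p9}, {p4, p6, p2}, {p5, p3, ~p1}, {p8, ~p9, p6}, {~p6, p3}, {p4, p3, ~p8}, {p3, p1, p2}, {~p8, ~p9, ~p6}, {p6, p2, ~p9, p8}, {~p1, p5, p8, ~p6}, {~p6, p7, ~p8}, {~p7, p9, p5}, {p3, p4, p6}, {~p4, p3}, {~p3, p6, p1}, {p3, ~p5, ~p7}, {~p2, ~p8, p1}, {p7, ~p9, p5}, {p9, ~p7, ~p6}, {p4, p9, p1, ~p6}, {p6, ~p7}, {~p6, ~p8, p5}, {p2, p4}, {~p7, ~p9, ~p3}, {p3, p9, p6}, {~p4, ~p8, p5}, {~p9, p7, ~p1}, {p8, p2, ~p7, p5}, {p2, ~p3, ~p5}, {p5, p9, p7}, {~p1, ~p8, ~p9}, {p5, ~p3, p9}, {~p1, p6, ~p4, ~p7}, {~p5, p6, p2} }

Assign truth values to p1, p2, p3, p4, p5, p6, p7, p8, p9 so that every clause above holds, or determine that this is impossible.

p1 ↦ 1,  p2 ↦ 1,  p3 ↦ 1,  p4 ↦ 0,  p5 ↦ 1,  p6 ↦ 0,  p7 ↦ 0,  p8 ↦ 1,  p9 ↦ 0

Branch on p9: set p9 = 0.
From the singleton clause (p2), p2 = 1.
Branch on p7: set p7 = 0.
From the singleton clause (~p4), p4 = 0.
From the singleton clause (~p6), p6 = 0.
From the singleton clause (p3), p3 = 1.
From the singleton clause (p1), p1 = 1.
From the singleton clause (p5), p5 = 1.
No clause remains; p8 is free.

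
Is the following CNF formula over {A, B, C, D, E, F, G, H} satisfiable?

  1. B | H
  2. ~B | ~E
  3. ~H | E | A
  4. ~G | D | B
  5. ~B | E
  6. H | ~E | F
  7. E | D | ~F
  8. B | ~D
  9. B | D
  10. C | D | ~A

Suppose B = 1.
Unit clause (~E) forces E = 0.
But (E) is also a unit clause — contradiction.
Undo B and try B = 0.
Unit clause (H) forces H = 1.
Unit clause (~D) forces D = 0.
But (D) is also a unit clause — contradiction.
Either choice for B ends in contradiction.
No assignment satisfies every clause.

Unsatisfiable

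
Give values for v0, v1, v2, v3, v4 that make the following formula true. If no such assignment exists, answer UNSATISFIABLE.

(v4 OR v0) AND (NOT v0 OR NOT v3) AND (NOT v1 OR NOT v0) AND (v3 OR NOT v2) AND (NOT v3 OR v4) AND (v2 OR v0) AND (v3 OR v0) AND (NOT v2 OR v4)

Suppose v4 = true.
Suppose v0 = false.
From the singleton clause (v2), v2 = true.
From the singleton clause (v3), v3 = true.
No clause remains; v1 is free.

v0 ↦ false; v1 ↦ true; v2 ↦ true; v3 ↦ true; v4 ↦ true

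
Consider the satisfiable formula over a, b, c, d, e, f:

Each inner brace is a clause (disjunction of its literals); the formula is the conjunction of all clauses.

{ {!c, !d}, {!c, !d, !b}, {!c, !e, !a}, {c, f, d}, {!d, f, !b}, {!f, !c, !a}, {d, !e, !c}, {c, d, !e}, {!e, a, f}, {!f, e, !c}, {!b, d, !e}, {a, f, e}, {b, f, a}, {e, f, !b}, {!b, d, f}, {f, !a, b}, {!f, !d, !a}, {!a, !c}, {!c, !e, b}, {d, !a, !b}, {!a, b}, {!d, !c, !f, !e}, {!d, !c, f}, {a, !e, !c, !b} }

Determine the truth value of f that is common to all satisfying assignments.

True

Suppose f = false.
Case c = false:
(d) alone gives d = true.
(!b) alone gives b = false.
(a) alone gives a = true.
That conflicts with the unit clause (!a).
Undo c and try c = true.
(!d) alone gives d = false.
(!e) alone gives e = false.
(a) alone gives a = true.
That conflicts with the unit clause (!a).
Either choice for c ends in contradiction.
So every satisfying assignment has f = True.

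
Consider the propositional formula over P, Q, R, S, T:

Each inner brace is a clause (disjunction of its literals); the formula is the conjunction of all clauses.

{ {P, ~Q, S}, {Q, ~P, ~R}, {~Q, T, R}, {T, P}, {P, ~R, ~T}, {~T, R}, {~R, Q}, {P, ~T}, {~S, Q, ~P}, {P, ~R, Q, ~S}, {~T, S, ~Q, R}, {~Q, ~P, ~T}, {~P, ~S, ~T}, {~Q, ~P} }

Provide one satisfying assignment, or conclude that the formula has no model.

Case T = 0:
From the singleton clause (P), P = 1.
From the singleton clause (~Q), Q = 0.
From the singleton clause (~R), R = 0.
From the singleton clause (~S), S = 0.
This assignment satisfies each clause.

P=1; Q=0; R=0; S=0; T=0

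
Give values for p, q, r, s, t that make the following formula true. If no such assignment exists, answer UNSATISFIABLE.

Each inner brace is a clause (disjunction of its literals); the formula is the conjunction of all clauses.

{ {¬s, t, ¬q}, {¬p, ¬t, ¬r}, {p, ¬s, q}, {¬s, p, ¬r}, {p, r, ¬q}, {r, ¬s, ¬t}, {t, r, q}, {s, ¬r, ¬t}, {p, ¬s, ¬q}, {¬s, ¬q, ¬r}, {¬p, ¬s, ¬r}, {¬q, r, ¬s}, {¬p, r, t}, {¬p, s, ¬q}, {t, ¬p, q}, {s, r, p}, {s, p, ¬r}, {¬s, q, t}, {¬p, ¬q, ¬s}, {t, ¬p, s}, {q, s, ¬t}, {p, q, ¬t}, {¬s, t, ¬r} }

UNSATISFIABLE

Branch on s: set s = False.
Branch on r: set r = False.
(p) alone gives p = True.
(t) alone gives t = True.
(¬q) alone gives q = False.
But (q) is also a unit clause — contradiction.
So r must be the other value — set r = True.
(¬t) alone gives t = False.
(p) alone gives p = True.
But (¬p) is also a unit clause — contradiction.
Either choice for r ends in contradiction.
So s must be the other value — set s = True.
Branch on t: set t = True.
(r) alone gives r = True.
(¬p) alone gives p = False.
But (p) is also a unit clause — contradiction.
So t must be the other value — set t = False.
(¬q) alone gives q = False.
But (q) is also a unit clause — contradiction.
Either choice for t ends in contradiction.
Either choice for s ends in contradiction.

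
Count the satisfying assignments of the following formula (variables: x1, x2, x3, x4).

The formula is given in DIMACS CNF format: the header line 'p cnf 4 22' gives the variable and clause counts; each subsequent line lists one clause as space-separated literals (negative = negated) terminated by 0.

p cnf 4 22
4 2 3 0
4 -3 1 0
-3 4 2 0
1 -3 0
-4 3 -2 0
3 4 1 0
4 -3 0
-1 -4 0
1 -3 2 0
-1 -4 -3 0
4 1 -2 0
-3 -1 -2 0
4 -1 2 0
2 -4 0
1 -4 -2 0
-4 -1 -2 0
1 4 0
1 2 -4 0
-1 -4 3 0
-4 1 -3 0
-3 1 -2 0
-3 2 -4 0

There are 2^4 = 16 truth assignments over (x1, x2, x3, x4).
Check each against the 22 clauses (columns in the order x1, x2, x3, x4):
  F F F F  ✗ fails (x4 ∨ x2 ∨ x3)
  F F F T  ✗ fails (x2 ∨ ¬x4)
  F F T F  ✗ fails (x4 ∨ ¬x3 ∨ x1)
  F F T T  ✗ fails (x1 ∨ ¬x3)
  F T F F  ✗ fails (x3 ∨ x4 ∨ x1)
  F T F T  ✗ fails (¬x4 ∨ x3 ∨ ¬x2)
  F T T F  ✗ fails (x4 ∨ ¬x3 ∨ x1)
  F T T T  ✗ fails (x1 ∨ ¬x3)
  T F F F  ✗ fails (x4 ∨ x2 ∨ x3)
  T F F T  ✗ fails (¬x1 ∨ ¬x4)
  T F T F  ✗ fails (¬x3 ∨ x4 ∨ x2)
  T F T T  ✗ fails (¬x1 ∨ ¬x4)
  T T F F  ✓ satisfies all
  T T F T  ✗ fails (¬x4 ∨ x3 ∨ ¬x2)
  T T T F  ✗ fails (x4 ∨ ¬x3)
  T T T T  ✗ fails (¬x1 ∨ ¬x4)
1 of the 16 rows is a model.

1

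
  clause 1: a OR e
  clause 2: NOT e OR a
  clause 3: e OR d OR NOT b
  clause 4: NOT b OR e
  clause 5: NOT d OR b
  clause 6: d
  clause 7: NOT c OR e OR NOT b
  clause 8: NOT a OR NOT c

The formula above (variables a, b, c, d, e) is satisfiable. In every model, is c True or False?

False

Suppose c = true.
From the singleton clause (d), d = true.
From the singleton clause (b), b = true.
From the singleton clause (e), e = true.
From the singleton clause (a), a = true.
That conflicts with the unit clause (NOT a).
So every satisfying assignment has c = False.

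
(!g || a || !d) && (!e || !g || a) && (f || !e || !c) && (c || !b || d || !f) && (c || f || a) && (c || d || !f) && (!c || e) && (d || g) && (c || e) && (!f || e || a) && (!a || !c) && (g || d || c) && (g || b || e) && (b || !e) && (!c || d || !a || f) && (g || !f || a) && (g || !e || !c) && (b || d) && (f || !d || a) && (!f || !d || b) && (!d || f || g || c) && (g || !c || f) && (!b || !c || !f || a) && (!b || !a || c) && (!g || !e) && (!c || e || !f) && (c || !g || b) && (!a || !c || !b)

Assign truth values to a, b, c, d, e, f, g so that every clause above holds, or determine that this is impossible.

UNSATISFIABLE

Try c = false.
Unit clause (e) forces e = true.
Unit clause (b) forces b = true.
Unit clause (!a) forces a = false.
Unit clause (!g) forces g = false.
Unit clause (f) forces f = true.
Now (!f) is unsatisfied and unit — conflict.
That branch fails; take c = true instead.
Unit clause (e) forces e = true.
Unit clause (f) forces f = true.
Unit clause (!a) forces a = false.
Unit clause (!g) forces g = false.
Now (g) is unsatisfied and unit — conflict.
Neither c = true nor c = false works.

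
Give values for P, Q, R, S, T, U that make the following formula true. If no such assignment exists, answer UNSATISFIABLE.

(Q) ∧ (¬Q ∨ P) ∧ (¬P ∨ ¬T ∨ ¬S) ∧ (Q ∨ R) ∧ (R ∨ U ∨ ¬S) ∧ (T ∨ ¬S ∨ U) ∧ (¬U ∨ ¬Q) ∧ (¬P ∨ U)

Unit clause (Q) forces Q = True.
Unit clause (P) forces P = True.
Unit clause (¬U) forces U = False.
Now (U) is unsatisfied and unit — conflict.

UNSATISFIABLE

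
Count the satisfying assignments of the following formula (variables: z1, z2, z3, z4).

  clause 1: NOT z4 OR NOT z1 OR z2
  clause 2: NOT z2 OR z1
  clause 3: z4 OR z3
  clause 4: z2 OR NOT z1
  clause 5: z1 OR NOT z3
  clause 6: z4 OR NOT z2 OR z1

There are 2^4 = 16 truth assignments over (z1, z2, z3, z4).
Check each against the 6 clauses (columns in the order z1, z2, z3, z4):
  F F F F  ✗ fails (z4 OR z3)
  F F F T  ✓ satisfies all
  F F T F  ✗ fails (z1 OR NOT z3)
  F F T T  ✗ fails (z1 OR NOT z3)
  F T F F  ✗ fails (NOT z2 OR z1)
  F T F T  ✗ fails (NOT z2 OR z1)
  F T T F  ✗ fails (NOT z2 OR z1)
  F T T T  ✗ fails (NOT z2 OR z1)
  T F F F  ✗ fails (z4 OR z3)
  T F F T  ✗ fails (NOT z4 OR NOT z1 OR z2)
  T F T F  ✗ fails (z2 OR NOT z1)
  T F T T  ✗ fails (NOT z4 OR NOT z1 OR z2)
  T T F F  ✗ fails (z4 OR z3)
  T T F T  ✓ satisfies all
  T T T F  ✓ satisfies all
  T T T T  ✓ satisfies all
4 of the 16 rows are models.

4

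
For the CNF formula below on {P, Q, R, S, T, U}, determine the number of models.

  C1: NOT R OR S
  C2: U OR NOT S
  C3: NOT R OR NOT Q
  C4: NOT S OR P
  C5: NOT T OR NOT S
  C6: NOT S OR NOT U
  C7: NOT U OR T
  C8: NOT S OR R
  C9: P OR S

6

There are 2^6 = 64 truth assignments over (P, Q, R, S, T, U).
Split on T. With T = true, the clauses containing T are satisfied and NOT T drops from the rest; 4 of the 2^5 = 32 assignments to the other variables satisfy what remains.
With T = false, by the same count on the reduced clause set, 2 assignments work.
Total: 4 + 2 = 6.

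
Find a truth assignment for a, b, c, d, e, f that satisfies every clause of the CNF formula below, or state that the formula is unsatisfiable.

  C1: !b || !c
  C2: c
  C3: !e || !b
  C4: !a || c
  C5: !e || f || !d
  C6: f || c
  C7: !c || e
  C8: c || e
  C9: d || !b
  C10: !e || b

UNSATISFIABLE

Unit clause (c) forces c = true.
Unit clause (!b) forces b = false.
Unit clause (e) forces e = true.
But (!e) is also a unit clause — contradiction.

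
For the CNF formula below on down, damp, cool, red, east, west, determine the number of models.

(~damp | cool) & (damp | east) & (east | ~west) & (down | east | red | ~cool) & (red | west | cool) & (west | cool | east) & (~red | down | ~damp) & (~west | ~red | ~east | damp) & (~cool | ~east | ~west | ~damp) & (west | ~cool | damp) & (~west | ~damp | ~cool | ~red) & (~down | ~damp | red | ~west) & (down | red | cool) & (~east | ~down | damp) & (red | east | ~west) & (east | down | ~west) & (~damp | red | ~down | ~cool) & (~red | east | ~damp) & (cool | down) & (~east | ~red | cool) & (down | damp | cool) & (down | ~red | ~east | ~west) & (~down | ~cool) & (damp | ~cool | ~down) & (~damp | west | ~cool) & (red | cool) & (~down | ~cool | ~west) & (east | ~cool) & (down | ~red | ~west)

There are 2^6 = 64 truth assignments over (down, damp, cool, red, east, west).
Split on red. With red = 1, the clauses containing red are satisfied and ~red drops from the rest; 0 of the 2^5 = 32 assignments to the other variables satisfy what remains.
With red = 0, by the same count on the reduced clause set, 1 assignment works.
Total: 0 + 1 = 1.

1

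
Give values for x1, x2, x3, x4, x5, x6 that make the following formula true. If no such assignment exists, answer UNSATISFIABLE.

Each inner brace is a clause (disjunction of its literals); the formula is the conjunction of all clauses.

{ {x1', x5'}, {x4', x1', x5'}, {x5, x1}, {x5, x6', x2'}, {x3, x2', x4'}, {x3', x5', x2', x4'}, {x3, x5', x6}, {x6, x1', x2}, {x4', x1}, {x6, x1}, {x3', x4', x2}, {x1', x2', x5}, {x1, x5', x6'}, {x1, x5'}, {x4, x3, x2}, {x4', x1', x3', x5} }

x1 ↦ 1, x2 ↦ 0, x3 ↦ 0, x4 ↦ 1, x5 ↦ 0, x6 ↦ 1

Suppose x1 = 1.
(x5') alone gives x5 = 0.
(x2') alone gives x2 = 0.
(x6) alone gives x6 = 1.
Suppose x3 = 0.
(x4) alone gives x4 = 1.
This assignment satisfies each clause.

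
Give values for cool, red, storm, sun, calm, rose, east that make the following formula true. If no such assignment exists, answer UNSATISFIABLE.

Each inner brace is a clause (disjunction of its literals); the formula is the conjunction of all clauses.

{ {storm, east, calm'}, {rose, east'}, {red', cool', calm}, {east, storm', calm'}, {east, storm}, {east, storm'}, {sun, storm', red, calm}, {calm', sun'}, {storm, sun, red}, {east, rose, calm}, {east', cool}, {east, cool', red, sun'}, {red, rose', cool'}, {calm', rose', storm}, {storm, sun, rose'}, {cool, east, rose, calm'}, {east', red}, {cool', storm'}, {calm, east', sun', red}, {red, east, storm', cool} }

Suppose rose = 1.
Suppose east = 1.
Unit clause (cool) forces cool = 1.
Unit clause (red) forces red = 1.
Unit clause (calm) forces calm = 1.
Unit clause (sun') forces sun = 0.
Unit clause (storm) forces storm = 1.
Now (storm') is unsatisfied and unit — conflict.
So east must be the other value — set east = 0.
Unit clause (storm) forces storm = 1.
Now (storm') is unsatisfied and unit — conflict.
Either choice for east ends in contradiction.
So rose must be the other value — set rose = 0.
Unit clause (east') forces east = 0.
Unit clause (storm) forces storm = 1.
Now (storm') is unsatisfied and unit — conflict.
Either choice for rose ends in contradiction.

UNSATISFIABLE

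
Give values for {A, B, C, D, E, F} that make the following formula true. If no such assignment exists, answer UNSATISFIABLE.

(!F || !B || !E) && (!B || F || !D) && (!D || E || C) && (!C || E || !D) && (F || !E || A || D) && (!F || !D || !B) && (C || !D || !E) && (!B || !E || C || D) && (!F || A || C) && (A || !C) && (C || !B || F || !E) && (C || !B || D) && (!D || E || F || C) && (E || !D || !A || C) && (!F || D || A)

A ↦ true, B ↦ false, C ↦ false, D ↦ false, E ↦ true, F ↦ false

Case A = true:
Case F = false:
Case B = false:
Case D = false:
No clause remains; C, E are free.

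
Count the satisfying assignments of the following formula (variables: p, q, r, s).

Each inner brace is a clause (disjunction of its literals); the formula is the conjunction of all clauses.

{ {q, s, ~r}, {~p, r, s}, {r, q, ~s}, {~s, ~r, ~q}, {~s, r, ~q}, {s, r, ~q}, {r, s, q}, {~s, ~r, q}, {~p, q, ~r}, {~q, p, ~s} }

There are 2^4 = 16 truth assignments over (p, q, r, s).
Check each against the 10 clauses (columns in the order p, q, r, s):
  F F F F  ✗ fails (r | s | q)
  F F F T  ✗ fails (r | q | ~s)
  F F T F  ✗ fails (q | s | ~r)
  F F T T  ✗ fails (~s | ~r | q)
  F T F F  ✗ fails (s | r | ~q)
  F T F T  ✗ fails (~s | r | ~q)
  F T T F  ✓ satisfies all
  F T T T  ✗ fails (~s | ~r | ~q)
  T F F F  ✗ fails (~p | r | s)
  T F F T  ✗ fails (r | q | ~s)
  T F T F  ✗ fails (q | s | ~r)
  T F T T  ✗ fails (~s | ~r | q)
  T T F F  ✗ fails (~p | r | s)
  T T F T  ✗ fails (~s | r | ~q)
  T T T F  ✓ satisfies all
  T T T T  ✗ fails (~s | ~r | ~q)
2 of the 16 rows are models.

2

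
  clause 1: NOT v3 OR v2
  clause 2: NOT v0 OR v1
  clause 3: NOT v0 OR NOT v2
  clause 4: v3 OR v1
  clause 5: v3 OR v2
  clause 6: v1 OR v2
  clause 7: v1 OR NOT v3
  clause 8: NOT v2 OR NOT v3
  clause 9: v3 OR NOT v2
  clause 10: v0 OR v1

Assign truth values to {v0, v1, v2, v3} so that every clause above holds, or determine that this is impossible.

UNSATISFIABLE

Try v3 = false.
(v1) alone gives v1 = true.
(v2) alone gives v2 = true.
But (NOT v2) is also a unit clause — contradiction.
Undo v3 and try v3 = true.
(v2) alone gives v2 = true.
But (NOT v2) is also a unit clause — contradiction.
Either choice for v3 ends in contradiction.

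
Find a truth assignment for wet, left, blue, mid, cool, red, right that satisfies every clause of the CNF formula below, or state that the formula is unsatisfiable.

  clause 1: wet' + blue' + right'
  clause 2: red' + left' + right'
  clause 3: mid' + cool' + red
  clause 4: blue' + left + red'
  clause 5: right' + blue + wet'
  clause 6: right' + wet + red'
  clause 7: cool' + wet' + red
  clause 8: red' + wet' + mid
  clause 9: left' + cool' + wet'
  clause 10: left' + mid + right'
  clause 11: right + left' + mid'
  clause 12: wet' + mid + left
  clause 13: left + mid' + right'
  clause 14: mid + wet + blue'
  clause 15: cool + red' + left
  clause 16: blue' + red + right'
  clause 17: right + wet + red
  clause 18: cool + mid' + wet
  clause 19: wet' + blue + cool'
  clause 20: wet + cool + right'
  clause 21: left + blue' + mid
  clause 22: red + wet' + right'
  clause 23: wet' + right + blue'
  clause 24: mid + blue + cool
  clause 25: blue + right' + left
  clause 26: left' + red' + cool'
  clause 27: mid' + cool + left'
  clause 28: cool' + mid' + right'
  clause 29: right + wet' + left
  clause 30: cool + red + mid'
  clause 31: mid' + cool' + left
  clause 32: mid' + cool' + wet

wet=0,  left=0,  blue=0,  mid=0,  cool=1,  red=1,  right=0

Suppose wet = 0.
Suppose right = 0.
From the singleton clause (red), red = 1.
Suppose blue = 0.
Suppose left = 0.
From the singleton clause (cool), cool = 1.
From the singleton clause (mid'), mid = 0.
This assignment satisfies each clause.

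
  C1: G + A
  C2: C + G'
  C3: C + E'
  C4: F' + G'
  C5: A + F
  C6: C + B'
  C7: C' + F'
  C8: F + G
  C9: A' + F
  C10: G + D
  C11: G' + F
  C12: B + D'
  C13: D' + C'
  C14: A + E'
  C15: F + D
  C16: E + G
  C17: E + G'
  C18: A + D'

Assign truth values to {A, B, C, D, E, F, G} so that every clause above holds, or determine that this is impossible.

Case G = 1:
Unit clause (C) forces C = 1.
Unit clause (F') forces F = 0.
That conflicts with the unit clause (F).
Undo G and try G = 0.
Unit clause (A) forces A = 1.
Unit clause (F) forces F = 1.
Unit clause (C') forces C = 0.
Unit clause (E') forces E = 0.
That conflicts with the unit clause (E).
Neither G = 1 nor G = 0 works.

UNSATISFIABLE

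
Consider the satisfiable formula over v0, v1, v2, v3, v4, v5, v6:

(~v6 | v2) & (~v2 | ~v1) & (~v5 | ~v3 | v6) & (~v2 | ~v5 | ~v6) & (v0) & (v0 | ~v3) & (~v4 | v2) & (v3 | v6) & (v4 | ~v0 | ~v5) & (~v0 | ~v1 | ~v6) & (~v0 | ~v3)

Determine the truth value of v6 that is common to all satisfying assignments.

Suppose v6 = 0.
(v0) alone gives v0 = 1.
(v3) alone gives v3 = 1.
Now (~v3) is unsatisfied and unit — conflict.
So every satisfying assignment has v6 = True.

True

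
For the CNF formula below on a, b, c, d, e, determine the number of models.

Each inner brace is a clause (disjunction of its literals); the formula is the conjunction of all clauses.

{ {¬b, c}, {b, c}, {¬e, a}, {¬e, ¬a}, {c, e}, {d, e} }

4

There are 2^5 = 32 truth assignments over (a, b, c, d, e).
Split on b. With b = True, the clauses containing b are satisfied and ¬b drops from the rest; 2 of the 2^4 = 16 assignments to the other variables satisfy what remains.
With b = False, by the same count on the reduced clause set, 2 assignments work.
(One model: a=F, b=F, c=T, d=T, e=F.)
Total: 2 + 2 = 4.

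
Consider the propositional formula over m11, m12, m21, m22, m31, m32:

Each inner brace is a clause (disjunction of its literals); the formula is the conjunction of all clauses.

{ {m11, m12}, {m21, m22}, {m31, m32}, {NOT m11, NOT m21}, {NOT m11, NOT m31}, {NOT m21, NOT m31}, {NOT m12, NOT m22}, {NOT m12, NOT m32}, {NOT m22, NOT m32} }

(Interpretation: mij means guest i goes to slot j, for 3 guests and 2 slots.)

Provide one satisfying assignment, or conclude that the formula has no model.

Case m11 = true:
(NOT m21) alone gives m21 = false.
(m22) alone gives m22 = true.
(NOT m31) alone gives m31 = false.
(m32) alone gives m32 = true.
Now (NOT m32) is unsatisfied and unit — conflict.
Undo m11 and try m11 = false.
(m12) alone gives m12 = true.
(NOT m22) alone gives m22 = false.
(m21) alone gives m21 = true.
(NOT m31) alone gives m31 = false.
(m32) alone gives m32 = true.
Now (NOT m32) is unsatisfied and unit — conflict.
Neither m11 = true nor m11 = false works.

UNSATISFIABLE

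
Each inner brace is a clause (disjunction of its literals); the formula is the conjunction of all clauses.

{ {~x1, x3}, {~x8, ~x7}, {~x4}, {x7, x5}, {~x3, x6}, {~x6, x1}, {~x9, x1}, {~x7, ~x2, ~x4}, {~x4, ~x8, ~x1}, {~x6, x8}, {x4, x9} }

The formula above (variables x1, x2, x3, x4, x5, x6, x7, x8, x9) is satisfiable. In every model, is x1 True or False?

True

Suppose x1 = 0.
(~x4) alone gives x4 = 0.
(~x6) alone gives x6 = 0.
(~x3) alone gives x3 = 0.
(~x9) alone gives x9 = 0.
That conflicts with the unit clause (x9).
So every satisfying assignment has x1 = True.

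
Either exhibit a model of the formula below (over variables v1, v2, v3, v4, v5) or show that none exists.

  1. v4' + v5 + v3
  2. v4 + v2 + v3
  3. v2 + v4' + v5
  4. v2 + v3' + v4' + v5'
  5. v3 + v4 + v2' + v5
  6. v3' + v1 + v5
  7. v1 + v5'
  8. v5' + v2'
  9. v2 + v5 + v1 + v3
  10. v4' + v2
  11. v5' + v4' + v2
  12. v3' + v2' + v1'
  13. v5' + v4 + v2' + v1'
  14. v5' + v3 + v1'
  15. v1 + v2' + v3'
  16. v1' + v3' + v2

UNSATISFIABLE

Branch on v1: set v1 = 1.
Branch on v5: set v5 = 0.
Branch on v4: set v4 = 0.
Branch on v2: set v2 = 1.
From the singleton clause (v3), v3 = 1.
Now (v3') is unsatisfied and unit — conflict.
So v2 must be the other value — set v2 = 0.
From the singleton clause (v3), v3 = 1.
Now (v3') is unsatisfied and unit — conflict.
Either choice for v2 ends in contradiction.
So v4 must be the other value — set v4 = 1.
From the singleton clause (v3), v3 = 1.
From the singleton clause (v2), v2 = 1.
Now (v2') is unsatisfied and unit — conflict.
Either choice for v4 ends in contradiction.
So v5 must be the other value — set v5 = 1.
From the singleton clause (v2'), v2 = 0.
From the singleton clause (v4'), v4 = 0.
From the singleton clause (v3), v3 = 1.
Now (v3') is unsatisfied and unit — conflict.
Either choice for v5 ends in contradiction.
So v1 must be the other value — set v1 = 0.
From the singleton clause (v5'), v5 = 0.
From the singleton clause (v3'), v3 = 0.
From the singleton clause (v4'), v4 = 0.
From the singleton clause (v2), v2 = 1.
Now (v2') is unsatisfied and unit — conflict.
Either choice for v1 ends in contradiction.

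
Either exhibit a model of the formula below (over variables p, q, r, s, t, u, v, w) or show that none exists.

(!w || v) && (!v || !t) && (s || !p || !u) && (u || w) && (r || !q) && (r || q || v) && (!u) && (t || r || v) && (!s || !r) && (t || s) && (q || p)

p: true, q: false, r: false, s: true, t: false, u: false, v: true, w: true

Unit clause (!u) forces u = false.
Unit clause (w) forces w = true.
Unit clause (v) forces v = true.
Unit clause (!t) forces t = false.
Unit clause (s) forces s = true.
Unit clause (!r) forces r = false.
Unit clause (!q) forces q = false.
Unit clause (p) forces p = true.
All clauses are satisfied.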